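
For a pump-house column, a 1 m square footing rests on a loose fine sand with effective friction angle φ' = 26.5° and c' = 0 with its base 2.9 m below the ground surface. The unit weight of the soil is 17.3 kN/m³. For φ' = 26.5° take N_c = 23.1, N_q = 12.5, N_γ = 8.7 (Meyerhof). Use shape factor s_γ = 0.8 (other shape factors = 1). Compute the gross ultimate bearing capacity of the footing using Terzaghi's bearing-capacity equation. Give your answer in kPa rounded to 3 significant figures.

Effective surcharge at the founding depth q = γ·D_f = 17.3 × 2.9 = 50.17 kPa.
q_ult = q·N_q + 0.5·γ·B·N_γ·s_γ
     = 50.17 × 12.5 + 0.5 × 17.3 × 1 × 8.7 × 0.8
     = 627.12 + 60.204 = 687.33 kPa.

q_ult ≈ 687 kPa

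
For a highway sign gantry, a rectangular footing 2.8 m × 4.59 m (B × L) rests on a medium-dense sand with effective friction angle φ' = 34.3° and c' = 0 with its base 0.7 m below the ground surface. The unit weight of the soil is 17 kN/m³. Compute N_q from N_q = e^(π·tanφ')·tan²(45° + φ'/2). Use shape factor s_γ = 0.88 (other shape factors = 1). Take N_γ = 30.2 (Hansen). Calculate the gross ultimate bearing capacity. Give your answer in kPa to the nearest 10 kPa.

tan34.3° = 0.6822, so N_q = e^(π×0.6822)·tan²(62.15°) = 8.525 × 3.582 = 30.54.
q = γ·D_f = 17 × 0.7 = 11.9 kPa.
q·N_q = 11.9 × 30.539 = 363.42 kPa
0.5·γ·B·N_γ·s_γ = 0.5 × 17 × 2.8 × 30.2 × 0.88 = 632.51 kPa
q_ult = 363.42 + 632.51 = 995.93 kPa.

q_ult ≈ 1000 kPa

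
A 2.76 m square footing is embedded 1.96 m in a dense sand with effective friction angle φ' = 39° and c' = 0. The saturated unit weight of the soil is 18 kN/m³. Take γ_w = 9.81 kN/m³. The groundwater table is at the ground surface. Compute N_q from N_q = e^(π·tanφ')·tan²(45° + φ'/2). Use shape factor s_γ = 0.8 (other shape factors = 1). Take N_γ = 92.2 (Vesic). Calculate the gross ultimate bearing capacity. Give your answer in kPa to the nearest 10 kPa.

q_ult ≈ 1730 kPa

tan39° = 0.8098, so N_q = e^(π×0.8098)·tan²(64.5°) = 12.731 × 4.395 = 55.96.
γ' = 18 − 9.81 = 8.19 kN/m³ (submerged throughout). q = 8.19 × 1.96 = 16.052 kPa; the same γ' applies in the ½γBN_γ term.
q·N_q = 16.052 × 55.957 = 898.25 kPa
0.5·γ·B·N_γ·s_γ = 0.5 × 8.19 × 2.76 × 92.2 × 0.8 = 833.65 kPa
q_ult = 898.25 + 833.65 = 1731.9 kPa.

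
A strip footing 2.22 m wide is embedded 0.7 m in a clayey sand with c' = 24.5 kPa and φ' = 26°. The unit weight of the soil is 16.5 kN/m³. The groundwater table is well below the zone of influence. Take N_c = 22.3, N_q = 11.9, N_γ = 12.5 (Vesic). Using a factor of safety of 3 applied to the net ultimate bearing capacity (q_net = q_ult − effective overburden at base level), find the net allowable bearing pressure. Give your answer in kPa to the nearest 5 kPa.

q = γ·D_f = 16.5 × 0.7 = 11.55 kPa.
c·N_c = 24.5 × 22.3 = 546.35 kPa
q·N_q = 11.55 × 11.9 = 137.44 kPa
0.5·γ·B·N_γ = 0.5 × 16.5 × 2.22 × 12.5 = 228.94 kPa
q_ult = 546.35 + 137.44 + 228.94 = 912.73 kPa.
Net ultimate: q_net = 912.73 − 11.55 = 901.18 kPa.
q_all(net) = 901.18 / 3 = 300.39 kPa.

q_all(net) ≈ 300 kPa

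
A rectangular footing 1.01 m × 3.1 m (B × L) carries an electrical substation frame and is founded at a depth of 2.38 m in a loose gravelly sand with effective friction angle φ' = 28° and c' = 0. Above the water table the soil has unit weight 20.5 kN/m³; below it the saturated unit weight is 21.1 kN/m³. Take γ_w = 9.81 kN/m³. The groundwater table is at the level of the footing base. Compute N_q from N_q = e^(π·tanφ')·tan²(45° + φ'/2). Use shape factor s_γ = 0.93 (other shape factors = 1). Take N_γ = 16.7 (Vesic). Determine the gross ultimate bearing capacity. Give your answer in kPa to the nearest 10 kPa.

q_ult ≈ 810 kPa

tan28° = 0.5317, so N_q = e^(π×0.5317)·tan²(59°) = 5.314 × 2.77 = 14.72.
q = γ·D_f = 20.5 × 2.38 = 48.79 kPa.
For the ½γBN_γ term take γ' = 21.1 − 9.81 = 11.29 kN/m³ (soil below base is submerged).
q·N_q = 48.79 × 14.72 = 718.18 kPa
0.5·γ·B·N_γ·s_γ = 0.5 × 11.29 × 1.01 × 16.7 × 0.93 = 88.549 kPa
q_ult = 718.18 + 88.549 = 806.73 kPa.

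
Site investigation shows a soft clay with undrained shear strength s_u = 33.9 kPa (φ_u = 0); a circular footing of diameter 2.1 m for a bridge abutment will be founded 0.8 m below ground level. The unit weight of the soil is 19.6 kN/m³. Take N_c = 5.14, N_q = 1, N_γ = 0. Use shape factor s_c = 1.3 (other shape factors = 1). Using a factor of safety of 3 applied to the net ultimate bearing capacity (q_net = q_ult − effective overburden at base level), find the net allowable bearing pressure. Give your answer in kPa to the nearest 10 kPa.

q_all(net) ≈ 80 kPa

q = γ·D_f = 19.6 × 0.8 = 15.68 kPa.
c·N_c·s_c = 33.9 × 5.14 × 1.3 = 226.52 kPa
q·N_q = 15.68 × 1 = 15.68 kPa
q_ult = 226.52 + 15.68 = 242.2 kPa.
Net ultimate: q_net = 242.2 − 15.68 = 226.52 kPa.
q_all(net) = 226.52 / 3 = 75.507 kPa.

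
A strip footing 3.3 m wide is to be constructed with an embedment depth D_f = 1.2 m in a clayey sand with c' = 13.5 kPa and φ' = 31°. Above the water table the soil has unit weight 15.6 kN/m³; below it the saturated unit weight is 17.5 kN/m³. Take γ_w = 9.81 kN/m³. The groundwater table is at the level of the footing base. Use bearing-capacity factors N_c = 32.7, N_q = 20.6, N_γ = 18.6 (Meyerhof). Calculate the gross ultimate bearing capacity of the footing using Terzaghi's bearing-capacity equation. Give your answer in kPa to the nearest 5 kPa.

q_ult ≈ 1065 kPa

q = γ·D_f = 15.6 × 1.2 = 18.72 kPa.
For the ½γBN_γ term take γ' = 17.5 − 9.81 = 7.69 kN/m³ (soil below base is submerged).
c·N_c = 13.5 × 32.7 = 441.45 kPa
q·N_q = 18.72 × 20.6 = 385.63 kPa
0.5·γ·B·N_γ = 0.5 × 7.69 × 3.3 × 18.6 = 236.01 kPa
q_ult = 441.45 + 385.63 + 236.01 = 1063.1 kPa.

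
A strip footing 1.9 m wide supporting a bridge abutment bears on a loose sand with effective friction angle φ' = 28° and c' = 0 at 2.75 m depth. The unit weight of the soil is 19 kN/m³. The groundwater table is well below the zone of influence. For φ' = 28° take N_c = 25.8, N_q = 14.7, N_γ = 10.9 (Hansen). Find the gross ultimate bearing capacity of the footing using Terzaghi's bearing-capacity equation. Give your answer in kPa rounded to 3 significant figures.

q_ult ≈ 965 kPa

q = γ·D_f = 19 × 2.75 = 52.25 kPa.
q·N_q = 52.25 × 14.7 = 768.07 kPa
0.5·γ·B·N_γ = 0.5 × 19 × 1.9 × 10.9 = 196.75 kPa
q_ult = 768.07 + 196.75 = 964.82 kPa.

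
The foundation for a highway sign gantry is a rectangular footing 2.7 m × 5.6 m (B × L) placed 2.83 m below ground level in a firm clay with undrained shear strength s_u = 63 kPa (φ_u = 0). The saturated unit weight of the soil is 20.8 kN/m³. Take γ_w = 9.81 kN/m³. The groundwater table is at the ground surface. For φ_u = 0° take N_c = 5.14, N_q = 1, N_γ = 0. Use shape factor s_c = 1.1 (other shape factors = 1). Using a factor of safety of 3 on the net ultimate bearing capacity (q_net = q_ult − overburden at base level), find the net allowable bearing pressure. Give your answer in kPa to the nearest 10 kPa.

q_all(net) ≈ 120 kPa

With the water table at the surface the whole profile is submerged: γ' = 20.8 − 9.81 = 10.99 kN/m³, so q = γ'·D_f = 31.102 kPa.
q_ult = c·N_c·s_c + q·N_q
     = 63 × 5.14 × 1.1 + 31.102 × 1
     = 356.2 + 31.102 = 387.3 kPa.
q_net = 387.3 − 31.102 = 356.2 kPa.
q_all(net) = 356.2 / 3 = 118.73 kPa.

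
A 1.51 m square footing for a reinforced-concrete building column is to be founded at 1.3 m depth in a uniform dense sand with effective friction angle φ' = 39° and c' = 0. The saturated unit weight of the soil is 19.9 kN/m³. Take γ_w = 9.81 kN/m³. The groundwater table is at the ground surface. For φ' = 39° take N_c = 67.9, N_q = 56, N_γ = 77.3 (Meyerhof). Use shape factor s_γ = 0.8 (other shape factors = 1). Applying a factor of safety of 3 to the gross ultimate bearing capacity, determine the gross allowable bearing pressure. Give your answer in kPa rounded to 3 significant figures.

γ' = 19.9 − 9.81 = 10.09 kN/m³ (submerged throughout). q = 10.09 × 1.3 = 13.117 kPa; the same γ' applies in the ½γBN_γ term.
q·N_q = 13.117 × 56 = 734.55 kPa
0.5·γ·B·N_γ·s_γ = 0.5 × 10.09 × 1.51 × 77.3 × 0.8 = 471.09 kPa
q_ult = 734.55 + 471.09 = 1205.6 kPa.
q_all = q_ult / FS = 1205.6 / 3 = 401.88 kPa.

q_all ≈ 402 kPa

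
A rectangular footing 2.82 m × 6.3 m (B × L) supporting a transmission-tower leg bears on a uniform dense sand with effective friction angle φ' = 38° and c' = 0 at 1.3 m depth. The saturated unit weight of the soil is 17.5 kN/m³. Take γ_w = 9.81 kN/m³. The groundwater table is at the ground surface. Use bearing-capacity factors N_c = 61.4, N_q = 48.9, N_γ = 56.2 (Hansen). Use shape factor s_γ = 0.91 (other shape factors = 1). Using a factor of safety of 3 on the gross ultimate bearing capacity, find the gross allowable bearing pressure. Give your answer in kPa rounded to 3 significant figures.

With the water table at the surface the whole profile is submerged: γ' = 17.5 − 9.81 = 7.69 kN/m³, so q = γ'·D_f = 9.997 kPa; the same γ' applies in the ½γBN_γ term.
q_ult = q·N_q + 0.5·γ·B·N_γ·s_γ
     = 9.997 × 48.9 + 0.5 × 7.69 × 2.82 × 56.2 × 0.91
     = 488.85 + 554.53 = 1043.4 kPa.
q_all = 1043.4 / 3 = 347.79 kPa.

q_all ≈ 348 kPa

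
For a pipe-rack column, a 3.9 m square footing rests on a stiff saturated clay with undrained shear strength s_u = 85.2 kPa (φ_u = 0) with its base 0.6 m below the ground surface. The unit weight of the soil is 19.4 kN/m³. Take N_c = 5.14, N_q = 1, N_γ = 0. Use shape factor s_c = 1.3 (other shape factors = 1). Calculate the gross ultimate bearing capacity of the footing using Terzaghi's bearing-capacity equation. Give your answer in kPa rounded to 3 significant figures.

q_ult ≈ 581 kPa

Overburden at base level: q = 19.4 × 0.6 = 11.64 kPa.
Cohesion term c·N_c·s_c = 85.2 × 5.14 × 1.3 = 569.31 kPa; surcharge term q·N_q = 11.64 × 1 = 11.64 kPa.
q_ult = 569.31 + 11.64 = 580.95 kPa.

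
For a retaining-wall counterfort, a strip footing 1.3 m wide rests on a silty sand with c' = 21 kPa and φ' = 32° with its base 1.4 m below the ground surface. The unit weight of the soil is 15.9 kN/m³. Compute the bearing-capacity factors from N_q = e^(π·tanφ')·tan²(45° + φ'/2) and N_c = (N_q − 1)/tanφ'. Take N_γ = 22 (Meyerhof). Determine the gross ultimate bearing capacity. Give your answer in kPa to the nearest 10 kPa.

q_ult ≈ 1490 kPa

tan32° = 0.6249, so N_q = e^(π×0.6249)·tan²(61°) = 7.121 × 3.255 = 23.18.
N_c = (23.18 − 1)/tan32° = 35.49.
q = γ·D_f = 15.9 × 1.4 = 22.26 kPa.
c·N_c = 21 × 35.49 = 745.3 kPa
q·N_q = 22.26 × 23.177 = 515.92 kPa
0.5·γ·B·N_γ = 0.5 × 15.9 × 1.3 × 22 = 227.37 kPa
q_ult = 745.3 + 515.92 + 227.37 = 1488.6 kPa.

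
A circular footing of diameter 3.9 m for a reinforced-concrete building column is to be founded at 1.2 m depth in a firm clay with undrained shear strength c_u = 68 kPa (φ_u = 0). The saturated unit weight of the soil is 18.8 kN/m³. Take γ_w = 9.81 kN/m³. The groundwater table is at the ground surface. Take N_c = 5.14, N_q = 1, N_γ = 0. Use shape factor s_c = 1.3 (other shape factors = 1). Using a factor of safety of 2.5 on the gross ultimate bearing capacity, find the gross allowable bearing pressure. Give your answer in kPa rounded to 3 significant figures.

q_all ≈ 186 kPa

γ' = 18.8 − 9.81 = 8.99 kN/m³ (submerged throughout). q = 8.99 × 1.2 = 10.788 kPa.
c·N_c·s_c = 68 × 5.14 × 1.3 = 454.38 kPa
q·N_q = 10.788 × 1 = 10.788 kPa
q_ult = 454.38 + 10.788 = 465.16 kPa.
q_all = 465.16 / 2.5 = 186.07 kPa.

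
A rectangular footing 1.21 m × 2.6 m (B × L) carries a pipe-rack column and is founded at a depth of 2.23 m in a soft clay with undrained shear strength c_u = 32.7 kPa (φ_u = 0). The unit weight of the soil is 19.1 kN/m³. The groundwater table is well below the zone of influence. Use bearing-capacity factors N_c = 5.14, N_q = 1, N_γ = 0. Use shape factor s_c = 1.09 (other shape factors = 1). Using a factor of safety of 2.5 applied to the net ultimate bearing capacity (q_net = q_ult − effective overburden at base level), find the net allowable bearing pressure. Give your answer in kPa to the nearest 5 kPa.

Effective surcharge at the founding depth q = γ·D_f = 19.1 × 2.23 = 42.593 kPa.
q_ult = c·N_c·s_c + q·N_q
     = 32.7 × 5.14 × 1.09 + 42.593 × 1
     = 183.21 + 42.593 = 225.8 kPa.
Net ultimate: q_net = 225.8 − 42.593 = 183.21 kPa.
q_all(net) = 183.21 / 2.5 = 73.282 kPa.

q_all(net) ≈ 75 kPa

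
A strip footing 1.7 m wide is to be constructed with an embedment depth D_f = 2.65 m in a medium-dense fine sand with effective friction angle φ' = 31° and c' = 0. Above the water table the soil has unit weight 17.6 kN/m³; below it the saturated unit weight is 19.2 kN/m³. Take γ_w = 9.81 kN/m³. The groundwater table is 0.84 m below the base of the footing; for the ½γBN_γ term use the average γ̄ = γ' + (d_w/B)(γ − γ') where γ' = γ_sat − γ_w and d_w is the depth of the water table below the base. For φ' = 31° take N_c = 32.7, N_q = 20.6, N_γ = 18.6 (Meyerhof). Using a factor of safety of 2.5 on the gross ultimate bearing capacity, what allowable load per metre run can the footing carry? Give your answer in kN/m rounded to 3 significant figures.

≈ 798 kN/m

Overburden at base level: q = 17.6 × 2.65 = 46.64 kPa.
The water table is 0.84 m below the base (< B = 1.7 m), so the ½γBN_γ term uses γ̄ = γ' + (d_w/B)(γ − γ') = 9.39 + (0.84/1.7)(17.6 − 9.39) = 13.447 kN/m³.
Surcharge term q·N_q = 46.64 × 20.6 = 960.78 kPa; self-weight term 0.5·γ·B·N_γ = 0.5 × 13.447 × 1.7 × 18.6 = 212.59 kPa.
q_ult = 960.78 + 212.59 = 1173.4 kPa.
Gross allowable pressure q_all = 1173.4 / 2.5 = 469.35 kPa.
Allowable wall load = q_all × B = 469.35 × 1.7 = 797.9 kN per metre run.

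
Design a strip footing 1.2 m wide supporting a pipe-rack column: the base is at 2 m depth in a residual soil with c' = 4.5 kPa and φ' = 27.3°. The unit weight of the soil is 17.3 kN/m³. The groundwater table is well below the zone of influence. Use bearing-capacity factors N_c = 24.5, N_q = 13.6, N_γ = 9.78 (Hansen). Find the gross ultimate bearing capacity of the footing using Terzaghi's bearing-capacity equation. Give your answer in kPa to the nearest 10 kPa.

q_ult ≈ 680 kPa

Overburden at base level: q = 17.3 × 2 = 34.6 kPa.
Cohesion term c·N_c = 4.5 × 24.5 = 110.25 kPa; surcharge term q·N_q = 34.6 × 13.6 = 470.56 kPa; self-weight term 0.5·γ·B·N_γ = 0.5 × 17.3 × 1.2 × 9.78 = 101.52 kPa.
q_ult = 110.25 + 470.56 + 101.52 = 682.33 kPa.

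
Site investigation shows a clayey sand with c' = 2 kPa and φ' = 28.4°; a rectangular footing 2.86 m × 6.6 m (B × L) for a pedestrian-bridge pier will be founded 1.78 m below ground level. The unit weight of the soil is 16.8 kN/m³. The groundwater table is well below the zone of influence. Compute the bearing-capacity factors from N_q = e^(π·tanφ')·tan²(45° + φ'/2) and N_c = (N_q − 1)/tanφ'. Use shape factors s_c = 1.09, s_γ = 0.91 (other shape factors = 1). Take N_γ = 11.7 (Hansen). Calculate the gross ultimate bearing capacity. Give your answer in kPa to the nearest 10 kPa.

q_ult ≈ 770 kPa

tan28.4° = 0.5407, so N_q = e^(π×0.5407)·tan²(59.2°) = 5.467 × 2.814 = 15.38.
N_c = (15.38 − 1)/tan28.4° = 26.6.
q = γ·D_f = 16.8 × 1.78 = 29.904 kPa.
c·N_c·s_c = 2 × 26.601 × 1.09 = 57.991 kPa
q·N_q = 29.904 × 15.383 = 460.02 kPa
0.5·γ·B·N_γ·s_γ = 0.5 × 16.8 × 2.86 × 11.7 × 0.91 = 255.78 kPa
q_ult = 57.991 + 460.02 + 255.78 = 773.8 kPa.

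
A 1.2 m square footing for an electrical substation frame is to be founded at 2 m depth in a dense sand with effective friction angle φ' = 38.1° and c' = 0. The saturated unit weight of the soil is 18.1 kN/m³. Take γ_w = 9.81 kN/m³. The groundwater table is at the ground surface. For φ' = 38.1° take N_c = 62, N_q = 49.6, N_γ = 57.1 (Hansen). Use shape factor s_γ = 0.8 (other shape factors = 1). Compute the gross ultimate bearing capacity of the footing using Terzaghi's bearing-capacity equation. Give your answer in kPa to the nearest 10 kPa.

Water table at ground surface, so effective unit weight γ' = 18.1 − 9.81 = 8.29 kN/m³ is used throughout; overburden q = 8.29 × 2 = 16.58 kPa; the same γ' applies in the ½γBN_γ term.
Surcharge term q·N_q = 16.58 × 49.6 = 822.37 kPa; self-weight term 0.5·γ·B·N_γ·s_γ = 0.5 × 8.29 × 1.2 × 57.1 × 0.8 = 227.21 kPa.
q_ult = 822.37 + 227.21 = 1049.6 kPa.

q_ult ≈ 1050 kPa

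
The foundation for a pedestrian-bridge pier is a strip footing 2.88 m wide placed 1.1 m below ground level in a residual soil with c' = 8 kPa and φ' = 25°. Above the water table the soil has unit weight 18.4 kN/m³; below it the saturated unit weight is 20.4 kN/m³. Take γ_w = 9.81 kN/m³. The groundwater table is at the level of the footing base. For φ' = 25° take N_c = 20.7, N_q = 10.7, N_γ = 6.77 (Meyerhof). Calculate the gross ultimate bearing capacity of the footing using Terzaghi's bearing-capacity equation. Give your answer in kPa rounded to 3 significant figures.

Effective surcharge at the founding depth q = γ·D_f = 18.4 × 1.1 = 20.24 kPa.
The water table coincides with the base, so in the self-weight term γ → γ' = 10.59 kN/m³.
q_ult = c·N_c + q·N_q + 0.5·γ·B·N_γ
     = 8 × 20.7 + 20.24 × 10.7 + 0.5 × 10.59 × 2.88 × 6.77
     = 165.6 + 216.57 + 103.24 = 485.41 kPa.

q_ult ≈ 485 kPa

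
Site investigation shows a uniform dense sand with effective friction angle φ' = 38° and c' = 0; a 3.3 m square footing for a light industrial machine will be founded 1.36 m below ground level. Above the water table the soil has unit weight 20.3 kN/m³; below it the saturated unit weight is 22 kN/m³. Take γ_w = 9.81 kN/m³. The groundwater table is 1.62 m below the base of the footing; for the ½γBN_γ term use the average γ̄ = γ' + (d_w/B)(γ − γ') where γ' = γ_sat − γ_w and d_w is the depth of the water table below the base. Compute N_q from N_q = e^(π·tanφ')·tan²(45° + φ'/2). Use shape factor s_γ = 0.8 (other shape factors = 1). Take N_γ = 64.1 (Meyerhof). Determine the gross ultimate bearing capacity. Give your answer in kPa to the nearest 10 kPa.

q_ult ≈ 2720 kPa

tan38° = 0.7813, so N_q = e^(π×0.7813)·tan²(64°) = 11.64 × 4.204 = 48.93.
q = γ·D_f = 20.3 × 1.36 = 27.608 kPa.
γ' = 12.19 kN/m³; averaging over the depth B below the base, γ̄ = γ' + (d_w/B)(γ − γ') = 16.171 kN/m³.
q·N_q = 27.608 × 48.933 = 1350.9 kPa
0.5·γ·B·N_γ·s_γ = 0.5 × 16.171 × 3.3 × 64.1 × 0.8 = 1368.3 kPa
q_ult = 1350.9 + 1368.3 = 2719.2 kPa.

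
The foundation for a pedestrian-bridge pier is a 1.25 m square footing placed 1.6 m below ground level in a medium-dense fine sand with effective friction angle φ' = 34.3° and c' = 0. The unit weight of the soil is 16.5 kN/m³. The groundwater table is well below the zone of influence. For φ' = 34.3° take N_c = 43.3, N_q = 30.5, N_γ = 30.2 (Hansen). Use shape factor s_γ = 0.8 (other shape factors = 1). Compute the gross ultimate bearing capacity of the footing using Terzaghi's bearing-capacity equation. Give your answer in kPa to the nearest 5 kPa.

Effective surcharge at the founding depth q = γ·D_f = 16.5 × 1.6 = 26.4 kPa.
q_ult = q·N_q + 0.5·γ·B·N_γ·s_γ
     = 26.4 × 30.5 + 0.5 × 16.5 × 1.25 × 30.2 × 0.8
     = 805.2 + 249.15 = 1054.4 kPa.

q_ult ≈ 1055 kPa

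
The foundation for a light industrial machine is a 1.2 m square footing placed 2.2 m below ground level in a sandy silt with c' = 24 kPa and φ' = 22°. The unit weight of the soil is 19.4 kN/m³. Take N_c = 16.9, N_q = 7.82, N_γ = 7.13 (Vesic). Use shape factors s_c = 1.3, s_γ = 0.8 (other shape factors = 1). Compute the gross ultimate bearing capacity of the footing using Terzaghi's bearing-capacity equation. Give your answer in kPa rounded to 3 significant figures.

q = γ·D_f = 19.4 × 2.2 = 42.68 kPa.
c·N_c·s_c = 24 × 16.9 × 1.3 = 527.28 kPa
q·N_q = 42.68 × 7.82 = 333.76 kPa
0.5·γ·B·N_γ·s_γ = 0.5 × 19.4 × 1.2 × 7.13 × 0.8 = 66.395 kPa
q_ult = 527.28 + 333.76 + 66.395 = 927.43 kPa.

q_ult ≈ 927 kPa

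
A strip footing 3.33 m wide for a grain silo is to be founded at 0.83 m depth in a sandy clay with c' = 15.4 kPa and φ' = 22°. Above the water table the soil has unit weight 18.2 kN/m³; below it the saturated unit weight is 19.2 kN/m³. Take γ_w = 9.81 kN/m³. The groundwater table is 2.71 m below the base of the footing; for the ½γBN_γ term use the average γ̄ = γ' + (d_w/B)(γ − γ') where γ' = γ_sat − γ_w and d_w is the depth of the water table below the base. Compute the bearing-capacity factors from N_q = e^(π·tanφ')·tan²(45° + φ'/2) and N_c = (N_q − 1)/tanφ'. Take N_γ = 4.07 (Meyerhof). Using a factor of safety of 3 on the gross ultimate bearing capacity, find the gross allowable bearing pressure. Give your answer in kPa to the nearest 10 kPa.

N_q = e^(π·tan22°)·tan²(56°) = 7.82; N_c = (N_q − 1)/tanφ' = 16.88.
Effective surcharge at the founding depth q = γ·D_f = 18.2 × 0.83 = 15.106 kPa.
With d_w = 2.71 m < B, γ̄ = 9.39 + (2.71/3.33) × (18.2 − 9.39) = 16.56 kN/m³.
q_ult = c·N_c + q·N_q + 0.5·γ·B·N_γ
     = 15.4 × 16.883 + 15.106 × 7.8211 + 0.5 × 16.56 × 3.33 × 4.07
     = 260 + 118.15 + 112.22 = 490.36 kPa.
q_all = 490.36 / 3 = 163.45 kPa.

q_all ≈ 160 kPa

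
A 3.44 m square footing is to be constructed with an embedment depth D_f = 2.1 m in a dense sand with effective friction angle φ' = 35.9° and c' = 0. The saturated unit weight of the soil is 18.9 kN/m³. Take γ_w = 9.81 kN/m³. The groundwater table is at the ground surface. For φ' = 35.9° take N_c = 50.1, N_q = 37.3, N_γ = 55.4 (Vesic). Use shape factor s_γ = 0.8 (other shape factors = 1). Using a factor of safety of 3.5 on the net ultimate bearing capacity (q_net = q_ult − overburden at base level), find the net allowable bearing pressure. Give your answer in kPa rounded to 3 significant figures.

q_all(net) ≈ 396 kPa

Water table at ground surface, so effective unit weight γ' = 18.9 − 9.81 = 9.09 kN/m³ is used throughout; overburden q = 9.09 × 2.1 = 19.089 kPa; the same γ' applies in the ½γBN_γ term.
Surcharge term q·N_q = 19.089 × 37.3 = 712.02 kPa; self-weight term 0.5·γ·B·N_γ·s_γ = 0.5 × 9.09 × 3.44 × 55.4 × 0.8 = 692.93 kPa.
q_ult = 712.02 + 692.93 = 1405 kPa.
q_net = 1405 − 19.089 = 1385.9 kPa.
q_all(net) = 1385.9 / 3.5 = 395.96 kPa.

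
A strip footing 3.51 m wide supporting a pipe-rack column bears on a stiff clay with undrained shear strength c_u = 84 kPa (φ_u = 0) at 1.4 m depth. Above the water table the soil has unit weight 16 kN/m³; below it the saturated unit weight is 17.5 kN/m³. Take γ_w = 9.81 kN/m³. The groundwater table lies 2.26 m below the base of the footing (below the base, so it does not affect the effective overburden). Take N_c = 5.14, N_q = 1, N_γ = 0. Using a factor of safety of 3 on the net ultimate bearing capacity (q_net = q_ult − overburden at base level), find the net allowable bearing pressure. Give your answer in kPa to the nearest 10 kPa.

q_all(net) ≈ 140 kPa

Effective surcharge at the founding depth q = γ·D_f = 16 × 1.4 = 22.4 kPa.
q_ult = c·N_c + q·N_q
     = 84 × 5.14 + 22.4 × 1
     = 431.76 + 22.4 = 454.16 kPa.
q_net = 454.16 − 22.4 = 431.76 kPa.
q_all(net) = 431.76 / 3 = 143.92 kPa.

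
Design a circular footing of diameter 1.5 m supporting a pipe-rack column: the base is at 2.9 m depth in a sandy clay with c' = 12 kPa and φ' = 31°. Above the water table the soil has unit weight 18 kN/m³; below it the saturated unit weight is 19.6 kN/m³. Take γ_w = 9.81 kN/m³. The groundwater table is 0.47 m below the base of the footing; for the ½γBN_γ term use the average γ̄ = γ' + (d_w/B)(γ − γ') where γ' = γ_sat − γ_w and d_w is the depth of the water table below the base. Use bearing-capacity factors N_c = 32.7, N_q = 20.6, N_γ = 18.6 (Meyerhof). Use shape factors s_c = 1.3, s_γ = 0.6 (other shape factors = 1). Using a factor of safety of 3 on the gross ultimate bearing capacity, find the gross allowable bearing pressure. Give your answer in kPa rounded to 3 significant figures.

q_all ≈ 563 kPa

Effective surcharge at the founding depth q = γ·D_f = 18 × 2.9 = 52.2 kPa.
With d_w = 0.47 m < B, γ̄ = 9.79 + (0.47/1.5) × (18 − 9.79) = 12.362 kN/m³.
q_ult = c·N_c·s_c + q·N_q + 0.5·γ·B·N_γ·s_γ
     = 12 × 32.7 × 1.3 + 52.2 × 20.6 + 0.5 × 12.362 × 1.5 × 18.6 × 0.6
     = 510.12 + 1075.3 + 103.47 = 1688.9 kPa.
q_all = 1688.9 / 3 = 562.97 kPa.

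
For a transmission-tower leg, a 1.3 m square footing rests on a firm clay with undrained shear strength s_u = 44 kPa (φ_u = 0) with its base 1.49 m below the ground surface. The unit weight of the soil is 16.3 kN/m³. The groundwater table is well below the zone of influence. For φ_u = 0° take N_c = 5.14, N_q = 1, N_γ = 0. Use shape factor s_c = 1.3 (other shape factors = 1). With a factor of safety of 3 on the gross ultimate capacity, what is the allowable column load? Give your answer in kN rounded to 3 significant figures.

P_all ≈ 179 kN

Overburden at base level: q = 16.3 × 1.49 = 24.287 kPa.
Cohesion term c·N_c·s_c = 44 × 5.14 × 1.3 = 294.01 kPa; surcharge term q·N_q = 24.287 × 1 = 24.287 kPa.
q_ult = 294.01 + 24.287 = 318.29 kPa.
Gross allowable pressure q_all = 318.29 / 3 = 106.1 kPa.
Footing area = 1.69 m², so allowable column load = 106.1 × 1.69 = 179.31 kN.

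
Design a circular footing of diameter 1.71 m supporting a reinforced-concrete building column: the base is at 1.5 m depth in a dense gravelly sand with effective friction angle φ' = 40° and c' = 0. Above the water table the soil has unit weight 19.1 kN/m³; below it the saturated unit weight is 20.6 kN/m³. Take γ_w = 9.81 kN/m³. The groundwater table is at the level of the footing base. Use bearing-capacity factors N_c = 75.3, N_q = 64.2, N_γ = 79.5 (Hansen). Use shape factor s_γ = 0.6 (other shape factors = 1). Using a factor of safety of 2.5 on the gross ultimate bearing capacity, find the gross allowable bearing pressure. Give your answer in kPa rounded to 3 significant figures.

q = γ·D_f = 19.1 × 1.5 = 28.65 kPa.
For the ½γBN_γ term take γ' = 20.6 − 9.81 = 10.79 kN/m³ (soil below base is submerged).
q·N_q = 28.65 × 64.2 = 1839.3 kPa
0.5·γ·B·N_γ·s_γ = 0.5 × 10.79 × 1.71 × 79.5 × 0.6 = 440.05 kPa
q_ult = 1839.3 + 440.05 = 2279.4 kPa.
q_all = 2279.4 / 2.5 = 911.75 kPa.

q_all ≈ 912 kPa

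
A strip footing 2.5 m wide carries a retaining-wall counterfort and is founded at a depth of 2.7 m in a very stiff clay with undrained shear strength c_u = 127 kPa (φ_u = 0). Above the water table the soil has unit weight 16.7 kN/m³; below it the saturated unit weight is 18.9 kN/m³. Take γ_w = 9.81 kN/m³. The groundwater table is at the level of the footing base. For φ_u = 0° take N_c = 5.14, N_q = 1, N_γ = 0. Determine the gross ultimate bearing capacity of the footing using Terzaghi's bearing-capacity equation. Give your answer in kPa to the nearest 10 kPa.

Effective surcharge at the founding depth q = γ·D_f = 16.7 × 2.7 = 45.09 kPa.
q_ult = c·N_c + q·N_q
     = 127 × 5.14 + 45.09 × 1
     = 652.78 + 45.09 = 697.87 kPa.

q_ult ≈ 700 kPa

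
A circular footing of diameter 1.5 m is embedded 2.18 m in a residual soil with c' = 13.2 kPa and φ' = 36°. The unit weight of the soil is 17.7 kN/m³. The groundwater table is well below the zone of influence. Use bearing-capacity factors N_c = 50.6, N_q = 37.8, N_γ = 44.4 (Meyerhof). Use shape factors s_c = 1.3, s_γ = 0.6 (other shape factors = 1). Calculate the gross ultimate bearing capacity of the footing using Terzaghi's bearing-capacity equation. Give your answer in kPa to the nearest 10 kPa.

q_ult ≈ 2680 kPa

q = γ·D_f = 17.7 × 2.18 = 38.586 kPa.
c·N_c·s_c = 13.2 × 50.6 × 1.3 = 868.3 kPa
q·N_q = 38.586 × 37.8 = 1458.6 kPa
0.5·γ·B·N_γ·s_γ = 0.5 × 17.7 × 1.5 × 44.4 × 0.6 = 353.65 kPa
q_ult = 868.3 + 1458.6 + 353.65 = 2680.5 kPa.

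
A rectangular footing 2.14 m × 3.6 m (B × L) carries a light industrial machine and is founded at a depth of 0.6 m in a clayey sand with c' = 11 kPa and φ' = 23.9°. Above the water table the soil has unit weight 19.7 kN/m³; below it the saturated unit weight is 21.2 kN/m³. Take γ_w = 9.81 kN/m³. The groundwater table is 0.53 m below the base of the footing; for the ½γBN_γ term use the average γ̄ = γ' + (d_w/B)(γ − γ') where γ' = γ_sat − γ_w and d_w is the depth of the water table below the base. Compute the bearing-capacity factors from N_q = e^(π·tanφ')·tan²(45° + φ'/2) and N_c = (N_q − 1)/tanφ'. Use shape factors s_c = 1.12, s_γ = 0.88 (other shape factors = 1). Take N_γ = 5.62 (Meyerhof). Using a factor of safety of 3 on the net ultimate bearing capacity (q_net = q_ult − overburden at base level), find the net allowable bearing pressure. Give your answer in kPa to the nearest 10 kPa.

N_q = e^(π·tan23.9°)·tan²(56.95°) = 9.5; N_c = (N_q − 1)/tanφ' = 19.19.
Effective surcharge at the founding depth q = γ·D_f = 19.7 × 0.6 = 11.82 kPa.
With d_w = 0.53 m < B, γ̄ = 11.39 + (0.53/2.14) × (19.7 − 11.39) = 13.448 kN/m³.
q_ult = c·N_c·s_c + q·N_q + 0.5·γ·B·N_γ·s_γ
     = 11 × 19.191 × 1.12 + 11.82 × 9.5042 + 0.5 × 13.448 × 2.14 × 5.62 × 0.88
     = 236.43 + 112.34 + 71.164 = 419.93 kPa.
q_net = 419.93 − 11.82 = 408.11 kPa.
q_all(net) = 408.11 / 3 = 136.04 kPa.

q_all(net) ≈ 140 kPa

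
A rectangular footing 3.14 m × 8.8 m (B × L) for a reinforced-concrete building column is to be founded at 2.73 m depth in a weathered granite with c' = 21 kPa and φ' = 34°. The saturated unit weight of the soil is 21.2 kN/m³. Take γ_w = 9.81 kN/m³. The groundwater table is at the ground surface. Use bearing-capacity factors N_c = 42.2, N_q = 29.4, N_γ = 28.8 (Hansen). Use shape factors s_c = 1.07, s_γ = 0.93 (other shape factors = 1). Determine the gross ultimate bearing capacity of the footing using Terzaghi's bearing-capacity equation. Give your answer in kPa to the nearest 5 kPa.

q_ult ≈ 2340 kPa

Water table at ground surface, so effective unit weight γ' = 21.2 − 9.81 = 11.39 kN/m³ is used throughout; overburden q = 11.39 × 2.73 = 31.095 kPa; the same γ' applies in the ½γBN_γ term.
Cohesion term c·N_c·s_c = 21 × 42.2 × 1.07 = 948.23 kPa; surcharge term q·N_q = 31.095 × 29.4 = 914.18 kPa; self-weight term 0.5·γ·B·N_γ·s_γ = 0.5 × 11.39 × 3.14 × 28.8 × 0.93 = 478.96 kPa.
q_ult = 948.23 + 914.18 + 478.96 = 2341.4 kPa.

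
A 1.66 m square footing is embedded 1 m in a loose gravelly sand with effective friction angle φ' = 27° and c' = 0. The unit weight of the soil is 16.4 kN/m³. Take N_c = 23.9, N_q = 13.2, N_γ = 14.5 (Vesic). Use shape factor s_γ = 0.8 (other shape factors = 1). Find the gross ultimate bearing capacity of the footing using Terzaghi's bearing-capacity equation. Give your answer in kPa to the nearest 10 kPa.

q_ult ≈ 370 kPa

Overburden at base level: q = 16.4 × 1 = 16.4 kPa.
Surcharge term q·N_q = 16.4 × 13.2 = 216.48 kPa; self-weight term 0.5·γ·B·N_γ·s_γ = 0.5 × 16.4 × 1.66 × 14.5 × 0.8 = 157.9 kPa.
q_ult = 216.48 + 157.9 = 374.38 kPa.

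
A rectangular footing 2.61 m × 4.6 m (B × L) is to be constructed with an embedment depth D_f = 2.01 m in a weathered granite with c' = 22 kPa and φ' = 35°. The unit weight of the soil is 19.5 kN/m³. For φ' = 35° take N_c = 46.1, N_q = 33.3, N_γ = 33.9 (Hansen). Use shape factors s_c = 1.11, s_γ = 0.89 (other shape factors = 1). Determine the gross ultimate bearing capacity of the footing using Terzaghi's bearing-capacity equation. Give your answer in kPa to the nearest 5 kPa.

q = γ·D_f = 19.5 × 2.01 = 39.195 kPa.
c·N_c·s_c = 22 × 46.1 × 1.11 = 1125.8 kPa
q·N_q = 39.195 × 33.3 = 1305.2 kPa
0.5·γ·B·N_γ·s_γ = 0.5 × 19.5 × 2.61 × 33.9 × 0.89 = 767.78 kPa
q_ult = 1125.8 + 1305.2 + 767.78 = 3198.7 kPa.

q_ult ≈ 3200 kPa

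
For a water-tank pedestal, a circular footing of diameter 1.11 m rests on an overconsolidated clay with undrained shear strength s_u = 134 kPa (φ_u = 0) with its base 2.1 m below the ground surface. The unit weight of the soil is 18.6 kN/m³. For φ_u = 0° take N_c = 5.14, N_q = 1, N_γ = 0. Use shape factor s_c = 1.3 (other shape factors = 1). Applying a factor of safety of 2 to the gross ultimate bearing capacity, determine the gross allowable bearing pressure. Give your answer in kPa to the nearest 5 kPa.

Effective surcharge at the founding depth q = γ·D_f = 18.6 × 2.1 = 39.06 kPa.
q_ult = c·N_c·s_c + q·N_q
     = 134 × 5.14 × 1.3 + 39.06 × 1
     = 895.39 + 39.06 = 934.45 kPa.
q_all = q_ult / FS = 934.45 / 2 = 467.22 kPa.

q_all ≈ 465 kPa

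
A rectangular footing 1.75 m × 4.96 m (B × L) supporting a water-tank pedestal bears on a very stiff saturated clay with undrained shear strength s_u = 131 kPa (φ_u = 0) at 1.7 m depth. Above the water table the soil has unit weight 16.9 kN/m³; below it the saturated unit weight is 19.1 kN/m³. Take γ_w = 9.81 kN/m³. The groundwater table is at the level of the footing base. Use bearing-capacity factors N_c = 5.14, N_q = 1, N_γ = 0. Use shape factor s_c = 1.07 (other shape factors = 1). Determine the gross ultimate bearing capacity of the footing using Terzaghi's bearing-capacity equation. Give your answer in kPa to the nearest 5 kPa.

Overburden at base level: q = 16.9 × 1.7 = 28.73 kPa.
Cohesion term c·N_c·s_c = 131 × 5.14 × 1.07 = 720.47 kPa; surcharge term q·N_q = 28.73 × 1 = 28.73 kPa.
q_ult = 720.47 + 28.73 = 749.2 kPa.

q_ult ≈ 750 kPa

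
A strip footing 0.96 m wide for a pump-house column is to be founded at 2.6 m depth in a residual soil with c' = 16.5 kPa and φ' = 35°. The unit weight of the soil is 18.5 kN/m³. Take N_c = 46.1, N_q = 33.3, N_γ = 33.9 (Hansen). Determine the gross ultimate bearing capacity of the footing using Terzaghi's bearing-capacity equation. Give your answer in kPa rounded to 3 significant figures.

q_ult ≈ 2660 kPa

Overburden at base level: q = 18.5 × 2.6 = 48.1 kPa.
Cohesion term c·N_c = 16.5 × 46.1 = 760.65 kPa; surcharge term q·N_q = 48.1 × 33.3 = 1601.7 kPa; self-weight term 0.5·γ·B·N_γ = 0.5 × 18.5 × 0.96 × 33.9 = 301.03 kPa.
q_ult = 760.65 + 1601.7 + 301.03 = 2663.4 kPa.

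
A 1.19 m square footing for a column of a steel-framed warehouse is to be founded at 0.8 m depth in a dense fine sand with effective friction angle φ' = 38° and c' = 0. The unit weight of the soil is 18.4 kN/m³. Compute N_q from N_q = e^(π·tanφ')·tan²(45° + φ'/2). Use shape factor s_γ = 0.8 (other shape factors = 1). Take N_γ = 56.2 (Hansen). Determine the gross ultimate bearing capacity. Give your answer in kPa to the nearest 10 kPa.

q_ult ≈ 1210 kPa

tan38° = 0.7813, so N_q = e^(π×0.7813)·tan²(64°) = 11.64 × 4.204 = 48.93.
Overburden at base level: q = 18.4 × 0.8 = 14.72 kPa.
Surcharge term q·N_q = 14.72 × 48.933 = 720.3 kPa; self-weight term 0.5·γ·B·N_γ·s_γ = 0.5 × 18.4 × 1.19 × 56.2 × 0.8 = 492.22 kPa.
q_ult = 720.3 + 492.22 = 1212.5 kPa.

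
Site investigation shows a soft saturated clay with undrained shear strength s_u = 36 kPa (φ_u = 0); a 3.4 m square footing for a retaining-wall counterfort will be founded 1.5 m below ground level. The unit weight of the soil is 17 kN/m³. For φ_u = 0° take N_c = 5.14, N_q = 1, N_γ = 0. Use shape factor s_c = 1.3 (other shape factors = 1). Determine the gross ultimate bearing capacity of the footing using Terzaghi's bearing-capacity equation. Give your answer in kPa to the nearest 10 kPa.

q = γ·D_f = 17 × 1.5 = 25.5 kPa.
c·N_c·s_c = 36 × 5.14 × 1.3 = 240.55 kPa
q·N_q = 25.5 × 1 = 25.5 kPa
q_ult = 240.55 + 25.5 = 266.05 kPa.

q_ult ≈ 270 kPa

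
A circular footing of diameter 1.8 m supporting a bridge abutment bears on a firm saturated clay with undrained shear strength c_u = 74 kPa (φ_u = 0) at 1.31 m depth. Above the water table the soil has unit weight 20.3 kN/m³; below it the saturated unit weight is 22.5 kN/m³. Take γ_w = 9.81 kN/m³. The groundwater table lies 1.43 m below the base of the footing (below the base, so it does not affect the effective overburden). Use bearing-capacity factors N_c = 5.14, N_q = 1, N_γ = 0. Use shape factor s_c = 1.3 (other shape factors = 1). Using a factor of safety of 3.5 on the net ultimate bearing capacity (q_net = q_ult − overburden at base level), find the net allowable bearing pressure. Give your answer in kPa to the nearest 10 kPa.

Effective surcharge at the founding depth q = γ·D_f = 20.3 × 1.31 = 26.593 kPa.
q_ult = c·N_c·s_c + q·N_q
     = 74 × 5.14 × 1.3 + 26.593 × 1
     = 494.47 + 26.593 = 521.06 kPa.
q_net = 521.06 − 26.593 = 494.47 kPa.
q_all(net) = 494.47 / 3.5 = 141.28 kPa.

q_all(net) ≈ 140 kPa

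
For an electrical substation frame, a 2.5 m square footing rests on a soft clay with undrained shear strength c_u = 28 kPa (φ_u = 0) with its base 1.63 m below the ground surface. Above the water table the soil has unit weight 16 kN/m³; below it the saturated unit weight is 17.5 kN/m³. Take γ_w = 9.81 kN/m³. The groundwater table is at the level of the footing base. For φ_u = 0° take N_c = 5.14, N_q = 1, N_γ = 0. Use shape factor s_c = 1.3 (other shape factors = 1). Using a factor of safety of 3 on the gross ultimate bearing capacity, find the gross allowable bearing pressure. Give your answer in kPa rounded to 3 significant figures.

q_all ≈ 71.1 kPa

Overburden at base level: q = 16 × 1.63 = 26.08 kPa.
Cohesion term c·N_c·s_c = 28 × 5.14 × 1.3 = 187.1 kPa; surcharge term q·N_q = 26.08 × 1 = 26.08 kPa.
q_ult = 187.1 + 26.08 = 213.18 kPa.
q_all = 213.18 / 3 = 71.059 kPa.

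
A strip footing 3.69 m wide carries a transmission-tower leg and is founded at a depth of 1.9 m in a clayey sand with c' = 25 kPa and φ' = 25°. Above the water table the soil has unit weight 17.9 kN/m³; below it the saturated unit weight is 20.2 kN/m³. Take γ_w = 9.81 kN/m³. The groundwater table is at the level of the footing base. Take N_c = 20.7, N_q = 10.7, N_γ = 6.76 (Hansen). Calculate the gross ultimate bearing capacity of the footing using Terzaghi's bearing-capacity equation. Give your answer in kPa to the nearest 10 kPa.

q_ult ≈ 1010 kPa

Overburden at base level: q = 17.9 × 1.9 = 34.01 kPa.
Below the base the soil is submerged, so the ½γBN_γ term uses γ' = 20.2 − 9.81 = 10.39 kN/m³.
Cohesion term c·N_c = 25 × 20.7 = 517.5 kPa; surcharge term q·N_q = 34.01 × 10.7 = 363.91 kPa; self-weight term 0.5·γ·B·N_γ = 0.5 × 10.39 × 3.69 × 6.76 = 129.59 kPa.
q_ult = 517.5 + 363.91 + 129.59 = 1011 kPa.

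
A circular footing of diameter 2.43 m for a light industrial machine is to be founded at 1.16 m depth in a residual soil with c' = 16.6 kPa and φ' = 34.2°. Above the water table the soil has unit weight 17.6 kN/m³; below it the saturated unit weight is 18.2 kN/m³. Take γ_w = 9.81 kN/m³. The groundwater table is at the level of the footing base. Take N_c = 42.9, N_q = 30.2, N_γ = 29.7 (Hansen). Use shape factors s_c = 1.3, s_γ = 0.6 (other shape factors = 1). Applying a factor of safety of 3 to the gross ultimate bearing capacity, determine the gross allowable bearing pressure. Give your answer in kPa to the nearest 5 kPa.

q_all ≈ 575 kPa

Overburden at base level: q = 17.6 × 1.16 = 20.416 kPa.
Below the base the soil is submerged, so the ½γBN_γ term uses γ' = 18.2 − 9.81 = 8.39 kN/m³.
Cohesion term c·N_c·s_c = 16.6 × 42.9 × 1.3 = 925.78 kPa; surcharge term q·N_q = 20.416 × 30.2 = 616.56 kPa; self-weight term 0.5·γ·B·N_γ·s_γ = 0.5 × 8.39 × 2.43 × 29.7 × 0.6 = 181.65 kPa.
q_ult = 925.78 + 616.56 + 181.65 = 1724 kPa.
q_all = q_ult / FS = 1724 / 3 = 574.67 kPa.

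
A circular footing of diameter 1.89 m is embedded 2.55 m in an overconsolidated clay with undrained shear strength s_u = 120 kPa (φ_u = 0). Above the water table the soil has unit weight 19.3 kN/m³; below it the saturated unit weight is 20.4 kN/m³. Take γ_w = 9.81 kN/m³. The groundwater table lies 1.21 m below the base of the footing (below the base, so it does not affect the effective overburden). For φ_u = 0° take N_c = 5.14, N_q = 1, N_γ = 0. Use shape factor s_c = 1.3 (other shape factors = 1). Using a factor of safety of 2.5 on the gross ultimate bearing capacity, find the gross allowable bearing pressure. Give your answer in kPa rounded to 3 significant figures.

q = γ·D_f = 19.3 × 2.55 = 49.215 kPa.
c·N_c·s_c = 120 × 5.14 × 1.3 = 801.84 kPa
q·N_q = 49.215 × 1 = 49.215 kPa
q_ult = 801.84 + 49.215 = 851.05 kPa.
q_all = 851.05 / 2.5 = 340.42 kPa.

q_all ≈ 340 kPa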